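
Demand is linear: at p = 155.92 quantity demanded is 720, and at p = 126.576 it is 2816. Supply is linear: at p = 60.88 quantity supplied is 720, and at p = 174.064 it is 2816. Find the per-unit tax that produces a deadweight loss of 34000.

68

Demand slope = (126.576 − 155.92)/(2816 − 720) = −0.014, so p = 166 − 0.014q.
Supply slope = (174.064 − 60.88)/(2816 − 720) = 0.054, so p = 22 + 0.054q.
Competitive equilibrium: 166 − 0.014q = 22 + 0.054q → q* = 2117.6471, p* = 136.3529.
A tax t gives Δq = t/0.068 and wedge t, so DWL = t²/0.136.
t²/0.136 = 34000 → t² = 4624 → t = 68.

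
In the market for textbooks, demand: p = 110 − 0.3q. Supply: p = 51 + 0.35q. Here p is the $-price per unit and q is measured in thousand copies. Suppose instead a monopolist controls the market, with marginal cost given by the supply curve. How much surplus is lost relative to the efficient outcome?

$267.03 thousand

Competitive equilibrium: 110 − 0.3q = 51 + 0.35q → q* = 90.7692, p* = 82.7692.
Marginal revenue: MR = 110 − 0.6q. Set MR = MC: 110 − 0.6q = 51 + 0.35q → q_m = 62.1053.
Price p_m = 110 − 0.3·62.1053 = 91.3684; MC(q_m) = 51 + 0.35·62.1053 = 72.7369.
Competitive q* = 90.7692, so Δq = 28.6639; wedge = 91.3684 − 72.7369 = 18.6315.
Deadweight loss = ½ × 28.6639 × 18.6315 = $267.03 thousand.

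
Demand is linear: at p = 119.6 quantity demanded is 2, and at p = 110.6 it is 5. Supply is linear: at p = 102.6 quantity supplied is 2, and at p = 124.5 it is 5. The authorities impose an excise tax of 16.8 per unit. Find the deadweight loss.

Demand slope = (110.6 − 119.6)/(5 − 2) = −3, so p = 125.6 − 3q.
Supply slope = (124.5 − 102.6)/(5 − 2) = 7.3, so p = 88 + 7.3q.
Competitive equilibrium: 125.6 − 3q = 88 + 7.3q → q* = 3.6505, p* = 114.6485.
With the tax, the buyer price exceeds the seller price by 16.8: (125.6 − 3q) − (88 + 7.3q) = 16.8 → q' = 2.0194.
Δq = 3.6505 − 2.0194 = 1.6311; the wedge equals the tax, 16.8.
The triangle = ½ × 1.6311 × 16.8 = 13.70.

13.70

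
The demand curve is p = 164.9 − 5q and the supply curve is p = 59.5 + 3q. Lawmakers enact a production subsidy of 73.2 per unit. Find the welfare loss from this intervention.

Competitive equilibrium: 164.9 − 5q = 59.5 + 3q → q* = 13.175, p* = 99.025.
The subsidy lowers effective supply by 73.2: p = 3q − 13.7.
New quantity: 164.9 − 5q = 3q − 13.7 → q' = 22.325.
Overproduction Δq = 22.325 − 13.175 = 9.15; wedge = subsidy = 73.2.
The triangle = ½ × 9.15 × 73.2 = 334.89.

334.89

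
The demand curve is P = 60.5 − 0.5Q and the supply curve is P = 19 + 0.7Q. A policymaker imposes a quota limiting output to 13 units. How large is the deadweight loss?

279.50

Competitive equilibrium: 60.5 − 0.5Q = 19 + 0.7Q → Q* = 34.5833, P* = 43.2083.
At Q = 13: demand price = 60.5 − 0.5·13 = 54; supply price = 19 + 0.7·13 = 28.1.
ΔQ = 34.5833 − 13 = 21.5833; wedge = 54 − 28.1 = 25.9.
The triangle = ½ × 21.5833 × 25.9 = 279.50.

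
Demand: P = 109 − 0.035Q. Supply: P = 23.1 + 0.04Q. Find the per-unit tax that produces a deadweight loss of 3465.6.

Competitive equilibrium: 109 − 0.035Q = 23.1 + 0.04Q → Q* = 1145.3333, P* = 68.9133.
A tax t gives ΔQ = t/0.075 and wedge t, so DWL = t²/0.15.
t²/0.15 = 3465.6 → t² = 519.84 → t = 22.8.

22.8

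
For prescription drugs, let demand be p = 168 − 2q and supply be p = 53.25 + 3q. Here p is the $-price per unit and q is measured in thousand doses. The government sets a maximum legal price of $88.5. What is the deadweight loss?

$313.60 thousand

Competitive equilibrium: 168 − 2q = 53.25 + 3q → q* = 22.95, p* = 122.1.
At the ceiling p = 88.5, quantity supplied = (88.5 − 53.25)/3 = 11.75.
Willingness to pay at q' = 11.75: 168 − 2·11.75 = 144.5.
Δq = 22.95 − 11.75 = 11.2; wedge = 144.5 − 88.5 = 56.
Deadweight loss = ½ × 11.2 × 56 = $313.60 thousand.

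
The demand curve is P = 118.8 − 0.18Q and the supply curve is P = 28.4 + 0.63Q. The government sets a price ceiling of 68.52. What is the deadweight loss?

930.11

Competitive equilibrium: 118.8 − 0.18Q = 28.4 + 0.63Q → Q* = 111.6049, P* = 98.7111.
At the ceiling P = 68.52, quantity supplied = (68.52 − 28.4)/0.63 = 63.6825.
Willingness to pay at Q' = 63.6825: 118.8 − 0.18·63.6825 = 107.3372.
ΔQ = 111.6049 − 63.6825 = 47.9224; wedge = 107.3372 − 68.52 = 38.8172.
Deadweight loss = ½ × 47.9224 × 38.8172 = 930.11.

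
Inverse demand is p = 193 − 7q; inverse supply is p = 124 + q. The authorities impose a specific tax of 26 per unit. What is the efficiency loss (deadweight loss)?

Competitive equilibrium: 193 − 7q = 124 + q → q* = 8.625, p* = 132.625.
With the tax, the buyer price exceeds the seller price by 26: (193 − 7q) − (124 + q) = 26 → q' = 5.375.
Δq = 8.625 − 5.375 = 3.25; the wedge equals the tax, 26.
The triangle = ½ × 3.25 × 26 = 42.25.

42.25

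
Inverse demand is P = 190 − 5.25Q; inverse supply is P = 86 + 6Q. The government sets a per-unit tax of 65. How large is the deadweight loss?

Competitive equilibrium: 190 − 5.25Q = 86 + 6Q → Q* = 9.2444, P* = 141.4667.
With the tax, the buyer price exceeds the seller price by 65: (190 − 5.25Q) − (86 + 6Q) = 65 → Q' = 3.4667.
ΔQ = 9.2444 − 3.4667 = 5.7777; the wedge equals the tax, 65.
DWL = ½ × 5.7777 × 65 = 187.78.

187.78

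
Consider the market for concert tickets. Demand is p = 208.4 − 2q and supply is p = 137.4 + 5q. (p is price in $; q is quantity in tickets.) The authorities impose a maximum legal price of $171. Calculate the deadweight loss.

Competitive equilibrium: 208.4 − 2q = 137.4 + 5q → q* = 10.1429, p* = 188.1143.
At the ceiling p = 171, quantity supplied = (171 − 137.4)/5 = 6.72.
Willingness to pay at q' = 6.72: 208.4 − 2·6.72 = 194.96.
Δq = 10.1429 − 6.72 = 3.4229; wedge = 194.96 − 171 = 23.96.
Deadweight loss = ½ × 3.4229 × 23.96 = $41.01.

$41.01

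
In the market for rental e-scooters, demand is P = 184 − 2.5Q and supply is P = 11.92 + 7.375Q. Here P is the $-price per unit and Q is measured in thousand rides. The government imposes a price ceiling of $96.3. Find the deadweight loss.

$176.83 thousand

Competitive equilibrium: 184 − 2.5Q = 11.92 + 7.375Q → Q* = 17.4258, P* = 140.4354.
At the ceiling P = 96.3, quantity supplied = (96.3 − 11.92)/7.375 = 11.4414.
Willingness to pay at Q' = 11.4414: 184 − 2.5·11.4414 = 155.3965.
ΔQ = 17.4258 − 11.4414 = 5.9844; wedge = 155.3965 − 96.3 = 59.0965.
Deadweight loss = ½ × 5.9844 × 59.0965 = $176.83 thousand.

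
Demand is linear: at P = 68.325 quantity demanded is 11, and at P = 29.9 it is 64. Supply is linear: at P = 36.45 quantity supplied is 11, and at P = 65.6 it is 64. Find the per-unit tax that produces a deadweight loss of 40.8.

Demand slope = (29.9 − 68.325)/(64 − 11) = −0.725, so P = 76.3 − 0.725Q.
Supply slope = (65.6 − 36.45)/(64 − 11) = 0.55, so P = 30.4 + 0.55Q.
Competitive equilibrium: 76.3 − 0.725Q = 30.4 + 0.55Q → Q* = 36, P* = 50.2.
A tax t gives ΔQ = t/1.275 and wedge t, so DWL = t²/2.55.
t²/2.55 = 40.8 → t² = 104.04 → t = 10.2.

10.2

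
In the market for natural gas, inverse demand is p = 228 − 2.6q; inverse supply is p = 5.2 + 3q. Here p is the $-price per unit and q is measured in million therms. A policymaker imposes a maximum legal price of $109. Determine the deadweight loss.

Competitive equilibrium: 228 − 2.6q = 5.2 + 3q → q* = 39.7857, p* = 124.5571.
At the ceiling p = 109, quantity supplied = (109 − 5.2)/3 = 34.6.
Willingness to pay at q' = 34.6: 228 − 2.6·34.6 = 138.04.
Δq = 39.7857 − 34.6 = 5.1857; wedge = 138.04 − 109 = 29.04.
The triangle = ½ × 5.1857 × 29.04 = $75.30 million.

$75.30 million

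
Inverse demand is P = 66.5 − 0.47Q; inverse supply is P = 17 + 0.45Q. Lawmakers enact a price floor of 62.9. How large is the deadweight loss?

Competitive equilibrium: 66.5 − 0.47Q = 17 + 0.45Q → Q* = 53.8043, P* = 41.212.
At the floor P = 62.9, quantity demanded = (66.5 − 62.9)/0.47 = 7.6596.
Sellers' marginal cost at Q' = 7.6596: 17 + 0.45·7.6596 = 20.4468.
ΔQ = 53.8043 − 7.6596 = 46.1447; wedge = 62.9 − 20.4468 = 42.4532.
DWL = ½ × 46.1447 × 42.4532 = 979.50.

979.50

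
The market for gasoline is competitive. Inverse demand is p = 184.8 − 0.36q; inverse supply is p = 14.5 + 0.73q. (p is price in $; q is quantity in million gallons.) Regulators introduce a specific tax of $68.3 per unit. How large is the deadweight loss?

Competitive equilibrium: 184.8 − 0.36q = 14.5 + 0.73q → q* = 156.2385, p* = 128.5541.
With the tax, the buyer price exceeds the seller price by 68.3: (184.8 − 0.36q) − (14.5 + 0.73q) = 68.3 → q' = 93.578.
Δq = 156.2385 − 93.578 = 62.6605; the wedge equals the tax, 68.3.
Welfare loss = ½ × 62.6605 × 68.3 = $2139.86 million.

$2139.86 million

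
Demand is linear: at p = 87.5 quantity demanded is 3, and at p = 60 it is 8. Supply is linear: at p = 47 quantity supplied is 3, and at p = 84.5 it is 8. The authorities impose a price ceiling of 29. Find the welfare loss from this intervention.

Demand slope = (60 − 87.5)/(8 − 3) = −5.5, so p = 104 − 5.5q.
Supply slope = (84.5 − 47)/(8 − 3) = 7.5, so p = 24.5 + 7.5q.
Competitive equilibrium: 104 − 5.5q = 24.5 + 7.5q → q* = 6.1154, p* = 70.3654.
At the ceiling p = 29, quantity supplied = (29 − 24.5)/7.5 = 0.6.
Willingness to pay at q' = 0.6: 104 − 5.5·0.6 = 100.7.
Δq = 6.1154 − 0.6 = 5.5154; wedge = 100.7 − 29 = 71.7.
The triangle = ½ × 5.5154 × 71.7 = 197.73.

197.73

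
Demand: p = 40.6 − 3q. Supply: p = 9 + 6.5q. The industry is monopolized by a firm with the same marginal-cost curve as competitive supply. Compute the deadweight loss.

Competitive equilibrium: 40.6 − 3q = 9 + 6.5q → q* = 3.3263, p* = 30.6211.
Marginal revenue: MR = 40.6 − 6q. Set MR = MC: 40.6 − 6q = 9 + 6.5q → q_m = 2.528.
Price p_m = 40.6 − 3·2.528 = 33.016; MC(q_m) = 9 + 6.5·2.528 = 25.432.
Competitive q* = 3.3263, so Δq = 0.7983; wedge = 33.016 − 25.432 = 7.584.
DWL = ½ × 0.7983 × 7.584 = 3.03.

3.03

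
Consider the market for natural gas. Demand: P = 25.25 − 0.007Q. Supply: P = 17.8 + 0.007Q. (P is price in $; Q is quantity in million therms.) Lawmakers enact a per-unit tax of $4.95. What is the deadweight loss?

Competitive equilibrium: 25.25 − 0.007Q = 17.8 + 0.007Q → Q* = 532.1429, P* = 21.525.
With the tax, the buyer price exceeds the seller price by 4.95: (25.25 − 0.007Q) − (17.8 + 0.007Q) = 4.95 → Q' = 178.5714.
ΔQ = 532.1429 − 178.5714 = 353.5715; the wedge equals the tax, 4.95.
DWL = ½ × 353.5715 × 4.95 = $875.09 million.

$875.09 million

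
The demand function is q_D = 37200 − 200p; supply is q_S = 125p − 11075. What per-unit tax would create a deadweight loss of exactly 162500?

65

In inverse form: demand p = 186 − 0.005q, supply p = 88.6 + 0.008q.
Competitive equilibrium: 186 − 0.005q = 88.6 + 0.008q → q* = 7492.3077, p* = 148.5385.
A tax t gives Δq = t/0.013 and wedge t, so DWL = t²/0.026.
t²/0.026 = 162500 → t² = 4225 → t = 65.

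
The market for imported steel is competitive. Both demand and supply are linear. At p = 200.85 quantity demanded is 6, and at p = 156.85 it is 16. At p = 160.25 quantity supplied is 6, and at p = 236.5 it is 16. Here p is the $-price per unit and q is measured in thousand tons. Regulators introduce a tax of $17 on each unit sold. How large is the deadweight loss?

$12.02 thousand

Demand slope = (156.85 − 200.85)/(16 − 6) = −4.4, so p = 227.25 − 4.4q.
Supply slope = (236.5 − 160.25)/(16 − 6) = 7.625, so p = 114.5 + 7.625q.
Competitive equilibrium: 227.25 − 4.4q = 114.5 + 7.625q → q* = 9.3763, p* = 185.9943.
With the tax, the buyer price exceeds the seller price by 17: (227.25 − 4.4q) − (114.5 + 7.625q) = 17 → q' = 7.9626.
Δq = 9.3763 − 7.9626 = 1.4137; the wedge equals the tax, 17.
The triangle = ½ × 1.4137 × 17 = $12.02 thousand.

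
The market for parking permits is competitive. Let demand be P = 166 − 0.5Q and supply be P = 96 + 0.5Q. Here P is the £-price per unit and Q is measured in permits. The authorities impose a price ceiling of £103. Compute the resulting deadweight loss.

Competitive equilibrium: 166 − 0.5Q = 96 + 0.5Q → Q* = 70, P* = 131.
At the ceiling P = 103, quantity supplied = (103 − 96)/0.5 = 14.
Willingness to pay at Q' = 14: 166 − 0.5·14 = 159.
ΔQ = 70 − 14 = 56; wedge = 159 − 103 = 56.
Welfare loss = ½ × 56 × 56 = £1568.

£1568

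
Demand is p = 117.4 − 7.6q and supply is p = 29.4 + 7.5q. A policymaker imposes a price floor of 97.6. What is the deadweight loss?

Competitive equilibrium: 117.4 − 7.6q = 29.4 + 7.5q → q* = 5.82781, p* = 73.10861.
At the floor p = 97.6, quantity demanded = (117.4 − 97.6)/7.6 = 2.60526.
Sellers' marginal cost at q' = 2.60526: 29.4 + 7.5·2.60526 = 48.93945.
Δq = 5.82781 − 2.60526 = 3.22255; wedge = 97.6 − 48.93945 = 48.66055.
DWL = ½ × 3.22255 × 48.66055 = 78.41.

78.41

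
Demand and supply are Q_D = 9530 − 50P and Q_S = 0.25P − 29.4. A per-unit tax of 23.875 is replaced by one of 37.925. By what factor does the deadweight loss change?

2.523

In inverse form: demand P = 190.6 − 0.02Q, supply P = 117.6 + 4Q.
Competitive equilibrium: 190.6 − 0.02Q = 117.6 + 4Q → Q* = 18.1592, P* = 190.2368.
For a per-unit tax t: ΔQ = t/4.02, so DWL = ½·t·(t/4.02) = t²/8.04.
At t = 23.875: DWL = 70.897. At t = 37.925: DWL = 178.894.
Ratio = (37.925/23.875)² = 2.523.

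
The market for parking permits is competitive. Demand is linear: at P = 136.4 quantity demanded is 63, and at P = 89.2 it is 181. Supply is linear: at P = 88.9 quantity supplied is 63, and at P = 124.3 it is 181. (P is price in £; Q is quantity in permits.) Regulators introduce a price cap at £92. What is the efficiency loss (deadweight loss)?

Demand slope = (89.2 − 136.4)/(181 − 63) = −0.4, so P = 161.6 − 0.4Q.
Supply slope = (124.3 − 88.9)/(181 − 63) = 0.3, so P = 70 + 0.3Q.
Competitive equilibrium: 161.6 − 0.4Q = 70 + 0.3Q → Q* = 130.8571, P* = 109.2571.
At the ceiling P = 92, quantity supplied = (92 − 70)/0.3 = 73.3333.
Willingness to pay at Q' = 73.3333: 161.6 − 0.4·73.3333 = 132.2667.
ΔQ = 130.8571 − 73.3333 = 57.5238; wedge = 132.2667 − 92 = 40.2667.
Deadweight loss = ½ × 57.5238 × 40.2667 = £1158.15.

£1158.15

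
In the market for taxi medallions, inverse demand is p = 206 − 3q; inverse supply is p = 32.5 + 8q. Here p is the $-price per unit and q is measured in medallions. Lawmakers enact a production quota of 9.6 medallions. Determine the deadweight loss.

Competitive equilibrium: 206 − 3q = 32.5 + 8q → q* = 15.7727, p* = 158.6818.
At q = 9.6: demand price = 206 − 3·9.6 = 177.2; supply price = 32.5 + 8·9.6 = 109.3.
Δq = 15.7727 − 9.6 = 6.1727; wedge = 177.2 − 109.3 = 67.9.
Welfare loss = ½ × 6.1727 × 67.9 = $209.56.

$209.56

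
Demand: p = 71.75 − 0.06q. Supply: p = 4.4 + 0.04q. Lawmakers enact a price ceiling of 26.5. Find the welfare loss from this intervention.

Competitive equilibrium: 71.75 − 0.06q = 4.4 + 0.04q → q* = 673.5, p* = 31.34.
At the ceiling p = 26.5, quantity supplied = (26.5 − 4.4)/0.04 = 552.5.
Willingness to pay at q' = 552.5: 71.75 − 0.06·552.5 = 38.6.
Δq = 673.5 − 552.5 = 121; wedge = 38.6 − 26.5 = 12.1.
DWL = ½ × 121 × 12.1 = 732.05.

732.05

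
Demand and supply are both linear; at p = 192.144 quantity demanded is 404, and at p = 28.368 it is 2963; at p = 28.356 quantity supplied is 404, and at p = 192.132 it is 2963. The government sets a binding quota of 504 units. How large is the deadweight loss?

Demand slope = (28.368 − 192.144)/(2963 − 404) = −0.064, so p = 218 − 0.064q.
Supply slope = (192.132 − 28.356)/(2963 − 404) = 0.064, so p = 2.5 + 0.064q.
Competitive equilibrium: 218 − 0.064q = 2.5 + 0.064q → q* = 1683.5938, p* = 110.25.
At q = 504: demand price = 218 − 0.064·504 = 185.744; supply price = 2.5 + 0.064·504 = 34.756.
Δq = 1683.5938 − 504 = 1179.5938; wedge = 185.744 − 34.756 = 150.988.
DWL = ½ × 1179.5938 × 150.988 = 89052.25.

89052.25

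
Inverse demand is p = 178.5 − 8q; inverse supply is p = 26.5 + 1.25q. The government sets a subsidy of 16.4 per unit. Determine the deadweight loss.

Competitive equilibrium: 178.5 − 8q = 26.5 + 1.25q → q* = 16.4324, p* = 47.0405.
The subsidy lowers effective supply by 16.4: p = 10.1 + 1.25q.
New quantity: 178.5 − 8q = 10.1 + 1.25q → q' = 18.2054.
Overproduction Δq = 18.2054 − 16.4324 = 1.773; wedge = subsidy = 16.4.
The triangle = ½ × 1.773 × 16.4 = 14.54.

14.54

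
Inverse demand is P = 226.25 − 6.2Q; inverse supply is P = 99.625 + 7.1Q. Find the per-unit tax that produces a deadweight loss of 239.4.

79.8

Competitive equilibrium: 226.25 − 6.2Q = 99.625 + 7.1Q → Q* = 9.5207, P* = 167.2218.
A tax t gives ΔQ = t/13.3 and wedge t, so DWL = t²/26.6.
t²/26.6 = 239.4 → t² = 6368.04 → t = 79.8.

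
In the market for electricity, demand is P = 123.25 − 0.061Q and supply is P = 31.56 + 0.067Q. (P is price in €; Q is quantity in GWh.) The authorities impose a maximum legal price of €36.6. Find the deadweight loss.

Competitive equilibrium: 123.25 − 0.061Q = 31.56 + 0.067Q → Q* = 716.32813, P* = 79.55398.
At the ceiling P = 36.6, quantity supplied = (36.6 − 31.56)/0.067 = 75.22388.
Willingness to pay at Q' = 75.22388: 123.25 − 0.061·75.22388 = 118.66134.
ΔQ = 716.32813 − 75.22388 = 641.10425; wedge = 118.66134 − 36.6 = 82.06134.
DWL = ½ × 641.10425 × 82.06134 = €26304.94.

€26304.94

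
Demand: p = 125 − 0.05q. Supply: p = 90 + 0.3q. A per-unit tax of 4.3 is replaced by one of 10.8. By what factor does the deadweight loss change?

6.308

Competitive equilibrium: 125 − 0.05q = 90 + 0.3q → q* = 100, p* = 120.
For a per-unit tax t: Δq = t/0.35, so DWL = ½·t·(t/0.35) = t²/0.7.
At t = 4.3: DWL = 26.414. At t = 10.8: DWL = 166.629.
Ratio = (10.8/4.3)² = 6.308.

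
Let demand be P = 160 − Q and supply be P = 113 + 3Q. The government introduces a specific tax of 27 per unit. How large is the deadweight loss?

Competitive equilibrium: 160 − Q = 113 + 3Q → Q* = 11.75, P* = 148.25.
With the tax, the buyer price exceeds the seller price by 27: (160 − Q) − (113 + 3Q) = 27 → Q' = 5.
ΔQ = 11.75 − 5 = 6.75; the wedge equals the tax, 27.
DWL = ½ × 6.75 × 27 = 91.125.

91.125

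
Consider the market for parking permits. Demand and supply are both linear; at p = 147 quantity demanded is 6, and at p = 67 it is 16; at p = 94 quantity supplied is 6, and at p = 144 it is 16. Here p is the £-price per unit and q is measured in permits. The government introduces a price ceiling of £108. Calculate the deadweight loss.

£10.60

Demand slope = (67 − 147)/(16 − 6) = −8, so p = 195 − 8q.
Supply slope = (144 − 94)/(16 − 6) = 5, so p = 64 + 5q.
Competitive equilibrium: 195 − 8q = 64 + 5q → q* = 10.0769, p* = 114.3846.
At the ceiling p = 108, quantity supplied = (108 − 64)/5 = 8.8.
Willingness to pay at q' = 8.8: 195 − 8·8.8 = 124.6.
Δq = 10.0769 − 8.8 = 1.2769; wedge = 124.6 − 108 = 16.6.
The triangle = ½ × 1.2769 × 16.6 = £10.60.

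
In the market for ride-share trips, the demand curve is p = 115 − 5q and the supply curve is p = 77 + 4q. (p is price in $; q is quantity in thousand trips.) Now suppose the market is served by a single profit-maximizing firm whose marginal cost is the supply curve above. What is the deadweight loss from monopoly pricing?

Competitive equilibrium: 115 − 5q = 77 + 4q → q* = 4.2222, p* = 93.8889.
Marginal revenue: MR = 115 − 10q. Set MR = MC: 115 − 10q = 77 + 4q → q_m = 2.7143.
Price p_m = 115 − 5·2.7143 = 101.4285; MC(q_m) = 77 + 4·2.7143 = 87.8572.
Competitive q* = 4.2222, so Δq = 1.5079; wedge = 101.4285 − 87.8572 = 13.5713.
Welfare loss = ½ × 1.5079 × 13.5713 = $10.23 thousand.

$10.23 thousand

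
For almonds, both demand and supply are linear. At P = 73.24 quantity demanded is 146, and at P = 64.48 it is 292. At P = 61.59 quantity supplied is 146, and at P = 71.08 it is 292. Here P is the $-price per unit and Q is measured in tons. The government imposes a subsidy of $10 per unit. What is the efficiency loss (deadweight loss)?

$400

Demand slope = (64.48 − 73.24)/(292 − 146) = −0.06, so P = 82 − 0.06Q.
Supply slope = (71.08 − 61.59)/(292 − 146) = 0.065, so P = 52.1 + 0.065Q.
Competitive equilibrium: 82 − 0.06Q = 52.1 + 0.065Q → Q* = 239.2, P* = 67.648.
The subsidy lowers effective supply by 10: P = 42.1 + 0.065Q.
New quantity: 82 − 0.06Q = 42.1 + 0.065Q → Q' = 319.2.
Overproduction ΔQ = 319.2 − 239.2 = 80; wedge = subsidy = 10.
Deadweight loss = ½ × 80 × 10 = $400.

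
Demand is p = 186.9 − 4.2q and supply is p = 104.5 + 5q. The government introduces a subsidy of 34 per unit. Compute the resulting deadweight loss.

62.83

Competitive equilibrium: 186.9 − 4.2q = 104.5 + 5q → q* = 8.9565, p* = 149.2826.
The subsidy lowers effective supply by 34: p = 70.5 + 5q.
New quantity: 186.9 − 4.2q = 70.5 + 5q → q' = 12.6522.
Overproduction Δq = 12.6522 − 8.9565 = 3.6957; wedge = subsidy = 34.
Deadweight loss = ½ × 3.6957 × 34 = 62.83.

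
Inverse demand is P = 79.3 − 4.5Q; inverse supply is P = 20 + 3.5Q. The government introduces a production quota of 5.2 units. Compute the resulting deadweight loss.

Competitive equilibrium: 79.3 − 4.5Q = 20 + 3.5Q → Q* = 7.4125, P* = 45.9438.
At Q = 5.2: demand price = 79.3 − 4.5·5.2 = 55.9; supply price = 20 + 3.5·5.2 = 38.2.
ΔQ = 7.4125 − 5.2 = 2.2125; wedge = 55.9 − 38.2 = 17.7.
Deadweight loss = ½ × 2.2125 × 17.7 = 19.58.

19.58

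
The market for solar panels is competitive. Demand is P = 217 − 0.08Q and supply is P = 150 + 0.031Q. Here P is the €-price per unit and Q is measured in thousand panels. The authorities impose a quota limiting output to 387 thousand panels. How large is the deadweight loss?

€2603.90 thousand

Competitive equilibrium: 217 − 0.08Q = 150 + 0.031Q → Q* = 603.6036, P* = 168.7117.
At Q = 387: demand price = 217 − 0.08·387 = 186.04; supply price = 150 + 0.031·387 = 161.997.
ΔQ = 603.6036 − 387 = 216.6036; wedge = 186.04 − 161.997 = 24.043.
Deadweight loss = ½ × 216.6036 × 24.043 = €2603.90 thousand.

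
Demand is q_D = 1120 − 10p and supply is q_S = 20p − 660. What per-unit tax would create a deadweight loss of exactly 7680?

In inverse form: demand p = 112 − 0.1q, supply p = 33 + 0.05q.
Competitive equilibrium: 112 − 0.1q = 33 + 0.05q → q* = 526.6667, p* = 59.3333.
A tax t gives Δq = t/0.15 and wedge t, so DWL = t²/0.3.
t²/0.3 = 7680 → t² = 2304 → t = 48.

48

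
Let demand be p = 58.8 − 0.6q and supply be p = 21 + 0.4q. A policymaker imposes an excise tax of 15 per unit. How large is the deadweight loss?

Competitive equilibrium: 58.8 − 0.6q = 21 + 0.4q → q* = 37.8, p* = 36.12.
With the tax, the buyer price exceeds the seller price by 15: (58.8 − 0.6q) − (21 + 0.4q) = 15 → q' = 22.8.
Δq = 37.8 − 22.8 = 15; the wedge equals the tax, 15.
Welfare loss = ½ × 15 × 15 = 112.50.

112.50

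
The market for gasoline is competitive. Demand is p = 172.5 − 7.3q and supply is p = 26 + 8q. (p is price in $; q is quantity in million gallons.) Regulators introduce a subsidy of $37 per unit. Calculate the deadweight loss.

$44.74 million

Competitive equilibrium: 172.5 − 7.3q = 26 + 8q → q* = 9.5752, p* = 102.6013.
The subsidy lowers effective supply by 37: p = 8q − 11.
New quantity: 172.5 − 7.3q = 8q − 11 → q' = 11.9935.
Overproduction Δq = 11.9935 − 9.5752 = 2.4183; wedge = subsidy = 37.
DWL = ½ × 2.4183 × 37 = $44.74 million.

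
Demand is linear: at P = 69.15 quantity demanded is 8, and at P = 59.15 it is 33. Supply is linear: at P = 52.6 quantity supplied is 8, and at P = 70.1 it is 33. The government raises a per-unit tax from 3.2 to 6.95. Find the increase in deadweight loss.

17.30

Demand slope = (59.15 − 69.15)/(33 − 8) = −0.4, so P = 72.35 − 0.4Q.
Supply slope = (70.1 − 52.6)/(33 − 8) = 0.7, so P = 47 + 0.7Q.
Competitive equilibrium: 72.35 − 0.4Q = 47 + 0.7Q → Q* = 23.0455, P* = 63.1318.
For a per-unit tax t: ΔQ = t/1.1, so DWL = ½·t·(t/1.1) = t²/2.2.
At t = 3.2: DWL = 4.655. At t = 6.95: DWL = 21.956.
Increase = 21.956 − 4.655 = 17.30.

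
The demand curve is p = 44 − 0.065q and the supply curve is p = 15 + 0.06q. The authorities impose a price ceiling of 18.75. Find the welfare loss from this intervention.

1795.64

Competitive equilibrium: 44 − 0.065q = 15 + 0.06q → q* = 232, p* = 28.92.
At the ceiling p = 18.75, quantity supplied = (18.75 − 15)/0.06 = 62.5.
Willingness to pay at q' = 62.5: 44 − 0.065·62.5 = 39.9375.
Δq = 232 − 62.5 = 169.5; wedge = 39.9375 − 18.75 = 21.1875.
The triangle = ½ × 169.5 × 21.1875 = 1795.64.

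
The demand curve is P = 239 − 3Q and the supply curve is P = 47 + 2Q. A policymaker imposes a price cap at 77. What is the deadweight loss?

1368.90

Competitive equilibrium: 239 − 3Q = 47 + 2Q → Q* = 38.4, P* = 123.8.
At the ceiling P = 77, quantity supplied = (77 − 47)/2 = 15.
Willingness to pay at Q' = 15: 239 − 3·15 = 194.
ΔQ = 38.4 − 15 = 23.4; wedge = 194 − 77 = 117.
The triangle = ½ × 23.4 × 117 = 1368.90.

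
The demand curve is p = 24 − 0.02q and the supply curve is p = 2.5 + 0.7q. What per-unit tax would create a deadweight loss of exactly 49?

Competitive equilibrium: 24 − 0.02q = 2.5 + 0.7q → q* = 29.8611, p* = 23.4028.
A tax t gives Δq = t/0.72 and wedge t, so DWL = t²/1.44.
t²/1.44 = 49 → t² = 70.56 → t = 8.4.

8.4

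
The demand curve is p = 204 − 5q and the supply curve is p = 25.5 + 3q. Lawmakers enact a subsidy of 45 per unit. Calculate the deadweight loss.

126.56

Competitive equilibrium: 204 − 5q = 25.5 + 3q → q* = 22.3125, p* = 92.4375.
The subsidy lowers effective supply by 45: p = 3q − 19.5.
New quantity: 204 − 5q = 3q − 19.5 → q' = 27.9375.
Overproduction Δq = 27.9375 − 22.3125 = 5.625; wedge = subsidy = 45.
Welfare loss = ½ × 5.625 × 45 = 126.56.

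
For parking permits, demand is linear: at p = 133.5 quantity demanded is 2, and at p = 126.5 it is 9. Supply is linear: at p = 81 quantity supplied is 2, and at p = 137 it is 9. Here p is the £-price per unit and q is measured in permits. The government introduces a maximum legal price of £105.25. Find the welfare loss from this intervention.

Demand slope = (126.5 − 133.5)/(9 − 2) = −1, so p = 135.5 − q.
Supply slope = (137 − 81)/(9 − 2) = 8, so p = 65 + 8q.
Competitive equilibrium: 135.5 − q = 65 + 8q → q* = 7.8333, p* = 127.6667.
At the ceiling p = 105.25, quantity supplied = (105.25 − 65)/8 = 5.0313.
Willingness to pay at q' = 5.0313: 135.5 − 1·5.0313 = 130.4687.
Δq = 7.8333 − 5.0313 = 2.802; wedge = 130.4687 − 105.25 = 25.2187.
DWL = ½ × 2.802 × 25.2187 = £35.33.

£35.33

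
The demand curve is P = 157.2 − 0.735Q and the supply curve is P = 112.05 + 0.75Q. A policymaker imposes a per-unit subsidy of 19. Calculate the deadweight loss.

Competitive equilibrium: 157.2 − 0.735Q = 112.05 + 0.75Q → Q* = 30.404, P* = 134.853.
The subsidy lowers effective supply by 19: P = 93.05 + 0.75Q.
New quantity: 157.2 − 0.735Q = 93.05 + 0.75Q → Q' = 43.1987.
Overproduction ΔQ = 43.1987 − 30.404 = 12.7947; wedge = subsidy = 19.
DWL = ½ × 12.7947 × 19 = 121.55.

121.55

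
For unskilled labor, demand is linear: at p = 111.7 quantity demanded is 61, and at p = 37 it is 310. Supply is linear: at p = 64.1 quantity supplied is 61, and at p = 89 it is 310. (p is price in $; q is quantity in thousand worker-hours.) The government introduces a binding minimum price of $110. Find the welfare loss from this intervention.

Demand slope = (37 − 111.7)/(310 − 61) = −0.3, so p = 130 − 0.3q.
Supply slope = (89 − 64.1)/(310 − 61) = 0.1, so p = 58 + 0.1q.
Competitive equilibrium: 130 − 0.3q = 58 + 0.1q → q* = 180, p* = 76.
At the floor p = 110, quantity demanded = (130 − 110)/0.3 = 66.6667.
Sellers' marginal cost at q' = 66.6667: 58 + 0.1·66.6667 = 64.6667.
Δq = 180 − 66.6667 = 113.3333; wedge = 110 − 64.6667 = 45.3333.
DWL = ½ × 113.3333 × 45.3333 = $2568.89 thousand.

$2568.89 thousand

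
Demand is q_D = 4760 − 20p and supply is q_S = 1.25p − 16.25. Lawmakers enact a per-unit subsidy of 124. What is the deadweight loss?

In inverse form: demand p = 238 − 0.05q, supply p = 13 + 0.8q.
Competitive equilibrium: 238 − 0.05q = 13 + 0.8q → q* = 264.70588, p* = 224.76471.
The subsidy lowers effective supply by 124: p = 0.8q − 111.
New quantity: 238 − 0.05q = 0.8q − 111 → q' = 410.58824.
Overproduction Δq = 410.58824 − 264.70588 = 145.88236; wedge = subsidy = 124.
DWL = ½ × 145.88236 × 124 = 9044.71.

9044.71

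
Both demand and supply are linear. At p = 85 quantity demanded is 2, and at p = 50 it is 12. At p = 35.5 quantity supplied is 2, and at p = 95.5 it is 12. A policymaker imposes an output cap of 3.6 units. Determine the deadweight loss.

61.92

Demand slope = (50 − 85)/(12 − 2) = −3.5, so p = 92 − 3.5q.
Supply slope = (95.5 − 35.5)/(12 − 2) = 6, so p = 23.5 + 6q.
Competitive equilibrium: 92 − 3.5q = 23.5 + 6q → q* = 7.2105, p* = 66.7632.
At q = 3.6: demand price = 92 − 3.5·3.6 = 79.4; supply price = 23.5 + 6·3.6 = 45.1.
Δq = 7.2105 − 3.6 = 3.6105; wedge = 79.4 − 45.1 = 34.3.
Welfare loss = ½ × 3.6105 × 34.3 = 61.92.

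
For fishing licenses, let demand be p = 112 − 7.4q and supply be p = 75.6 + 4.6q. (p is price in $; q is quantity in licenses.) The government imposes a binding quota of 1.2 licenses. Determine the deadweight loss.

Competitive equilibrium: 112 − 7.4q = 75.6 + 4.6q → q* = 3.0333, p* = 89.5533.
At q = 1.2: demand price = 112 − 7.4·1.2 = 103.12; supply price = 75.6 + 4.6·1.2 = 81.12.
Δq = 3.0333 − 1.2 = 1.8333; wedge = 103.12 − 81.12 = 22.
Deadweight loss = ½ × 1.8333 × 22 = $20.17.

$20.17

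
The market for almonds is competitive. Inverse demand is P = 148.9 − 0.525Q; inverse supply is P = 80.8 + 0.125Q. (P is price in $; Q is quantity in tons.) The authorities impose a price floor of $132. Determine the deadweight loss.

$1711.99

Competitive equilibrium: 148.9 − 0.525Q = 80.8 + 0.125Q → Q* = 104.7692, P* = 93.8962.
At the floor P = 132, quantity demanded = (148.9 − 132)/0.525 = 32.1905.
Sellers' marginal cost at Q' = 32.1905: 80.8 + 0.125·32.1905 = 84.8238.
ΔQ = 104.7692 − 32.1905 = 72.5787; wedge = 132 − 84.8238 = 47.1762.
DWL = ½ × 72.5787 × 47.1762 = $1711.99.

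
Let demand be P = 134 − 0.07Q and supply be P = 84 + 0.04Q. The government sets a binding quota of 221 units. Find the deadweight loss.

Competitive equilibrium: 134 − 0.07Q = 84 + 0.04Q → Q* = 454.5455, P* = 102.1818.
At Q = 221: demand price = 134 − 0.07·221 = 118.53; supply price = 84 + 0.04·221 = 92.84.
ΔQ = 454.5455 − 221 = 233.5455; wedge = 118.53 − 92.84 = 25.69.
Deadweight loss = ½ × 233.5455 × 25.69 = 2999.89.

2999.89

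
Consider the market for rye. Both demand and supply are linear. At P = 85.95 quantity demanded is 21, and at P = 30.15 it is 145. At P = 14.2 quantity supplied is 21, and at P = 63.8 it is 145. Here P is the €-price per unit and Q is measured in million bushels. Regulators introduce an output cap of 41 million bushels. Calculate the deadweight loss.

Demand slope = (30.15 − 85.95)/(145 − 21) = −0.45, so P = 95.4 − 0.45Q.
Supply slope = (63.8 − 14.2)/(145 − 21) = 0.4, so P = 5.8 + 0.4Q.
Competitive equilibrium: 95.4 − 0.45Q = 5.8 + 0.4Q → Q* = 105.4118, P* = 47.9647.
At Q = 41: demand price = 95.4 − 0.45·41 = 76.95; supply price = 5.8 + 0.4·41 = 22.2.
ΔQ = 105.4118 − 41 = 64.4118; wedge = 76.95 − 22.2 = 54.75.
Welfare loss = ½ × 64.4118 × 54.75 = €1763.27 million.

€1763.27 million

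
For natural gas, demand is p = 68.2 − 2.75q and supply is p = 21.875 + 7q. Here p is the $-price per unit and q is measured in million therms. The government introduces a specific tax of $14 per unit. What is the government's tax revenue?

Competitive equilibrium: 68.2 − 2.75q = 21.875 + 7q → q* = 4.7513, p* = 55.134.
With the tax, the buyer price exceeds the seller price by 14: (68.2 − 2.75q) − (21.875 + 7q) = 14 → q' = 3.3154.
Tax revenue = 14 × 3.3154 = $46.42 million.

$46.42 million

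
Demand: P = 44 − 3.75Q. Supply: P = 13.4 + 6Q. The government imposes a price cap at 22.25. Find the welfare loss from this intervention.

Competitive equilibrium: 44 − 3.75Q = 13.4 + 6Q → Q* = 3.1385, P* = 32.2308.
At the ceiling P = 22.25, quantity supplied = (22.25 − 13.4)/6 = 1.475.
Willingness to pay at Q' = 1.475: 44 − 3.75·1.475 = 38.4688.
ΔQ = 3.1385 − 1.475 = 1.6635; wedge = 38.4688 − 22.25 = 16.2188.
The triangle = ½ × 1.6635 × 16.2188 = 13.49.

13.49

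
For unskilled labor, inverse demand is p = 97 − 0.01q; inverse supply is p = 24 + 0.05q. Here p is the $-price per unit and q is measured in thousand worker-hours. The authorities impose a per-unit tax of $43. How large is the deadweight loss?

Competitive equilibrium: 97 − 0.01q = 24 + 0.05q → q* = 1216.6667, p* = 84.8333.
With the tax, the buyer price exceeds the seller price by 43: (97 − 0.01q) − (24 + 0.05q) = 43 → q' = 500.
Δq = 1216.6667 − 500 = 716.6667; the wedge equals the tax, 43.
The triangle = ½ × 716.6667 × 43 = $15408.33 thousand.

$15408.33 thousand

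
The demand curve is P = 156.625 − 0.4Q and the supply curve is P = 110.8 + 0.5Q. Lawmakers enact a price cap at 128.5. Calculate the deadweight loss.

Competitive equilibrium: 156.625 − 0.4Q = 110.8 + 0.5Q → Q* = 50.9167, P* = 136.2583.
At the ceiling P = 128.5, quantity supplied = (128.5 − 110.8)/0.5 = 35.4.
Willingness to pay at Q' = 35.4: 156.625 − 0.4·35.4 = 142.465.
ΔQ = 50.9167 − 35.4 = 15.5167; wedge = 142.465 − 128.5 = 13.965.
Deadweight loss = ½ × 15.5167 × 13.965 = 108.35.

108.35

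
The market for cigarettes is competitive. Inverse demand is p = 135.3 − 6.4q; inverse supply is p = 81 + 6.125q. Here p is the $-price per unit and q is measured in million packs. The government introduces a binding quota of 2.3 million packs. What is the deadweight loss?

Competitive equilibrium: 135.3 − 6.4q = 81 + 6.125q → q* = 4.3353, p* = 107.5539.
At q = 2.3: demand price = 135.3 − 6.4·2.3 = 120.58; supply price = 81 + 6.125·2.3 = 95.0875.
Δq = 4.3353 − 2.3 = 2.0353; wedge = 120.58 − 95.0875 = 25.4925.
The triangle = ½ × 2.0353 × 25.4925 = $25.94 million.

$25.94 million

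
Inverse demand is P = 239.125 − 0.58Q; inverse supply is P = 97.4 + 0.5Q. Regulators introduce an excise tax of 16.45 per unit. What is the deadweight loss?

Competitive equilibrium: 239.125 − 0.58Q = 97.4 + 0.5Q → Q* = 131.2269, P* = 163.0134.
With the tax, the buyer price exceeds the seller price by 16.45: (239.125 − 0.58Q) − (97.4 + 0.5Q) = 16.45 → Q' = 115.9954.
ΔQ = 131.2269 − 115.9954 = 15.2315; the wedge equals the tax, 16.45.
Welfare loss = ½ × 15.2315 × 16.45 = 125.28.

125.28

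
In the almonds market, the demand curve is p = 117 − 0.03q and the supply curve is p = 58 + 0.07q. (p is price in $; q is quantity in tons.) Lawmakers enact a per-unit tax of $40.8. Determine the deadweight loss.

Competitive equilibrium: 117 − 0.03q = 58 + 0.07q → q* = 590, p* = 99.3.
With the tax, the buyer price exceeds the seller price by 40.8: (117 − 0.03q) − (58 + 0.07q) = 40.8 → q' = 182.
Δq = 590 − 182 = 408; the wedge equals the tax, 40.8.
Deadweight loss = ½ × 408 × 40.8 = $8323.20.

$8323.20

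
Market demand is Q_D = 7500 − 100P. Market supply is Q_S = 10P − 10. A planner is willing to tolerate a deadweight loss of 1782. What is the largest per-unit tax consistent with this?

In inverse form: demand P = 75 − 0.01Q, supply P = 1 + 0.1Q.
Competitive equilibrium: 75 − 0.01Q = 1 + 0.1Q → Q* = 672.7273, P* = 68.2727.
A tax t gives ΔQ = t/0.11 and wedge t, so DWL = t²/0.22.
t²/0.22 = 1782 → t² = 392.04 → t = 19.8.

19.8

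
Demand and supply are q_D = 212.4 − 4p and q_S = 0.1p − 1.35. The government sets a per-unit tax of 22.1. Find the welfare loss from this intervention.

23.82

In inverse form: demand p = 53.1 − 0.25q, supply p = 13.5 + 10q.
Competitive equilibrium: 53.1 − 0.25q = 13.5 + 10q → q* = 3.8634, p* = 52.1341.
With the tax, the buyer price exceeds the seller price by 22.1: (53.1 − 0.25q) − (13.5 + 10q) = 22.1 → q' = 1.7073.
Δq = 3.8634 − 1.7073 = 2.1561; the wedge equals the tax, 22.1.
The triangle = ½ × 2.1561 × 22.1 = 23.82.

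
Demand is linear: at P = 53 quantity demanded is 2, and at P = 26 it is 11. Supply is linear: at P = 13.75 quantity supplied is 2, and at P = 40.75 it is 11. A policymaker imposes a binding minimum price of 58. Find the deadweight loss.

Demand slope = (26 − 53)/(11 − 2) = −3, so P = 59 − 3Q.
Supply slope = (40.75 − 13.75)/(11 − 2) = 3, so P = 7.75 + 3Q.
Competitive equilibrium: 59 − 3Q = 7.75 + 3Q → Q* = 8.5417, P* = 33.375.
At the floor P = 58, quantity demanded = (59 − 58)/3 = 0.3333.
Sellers' marginal cost at Q' = 0.3333: 7.75 + 3·0.3333 = 8.7499.
ΔQ = 8.5417 − 0.3333 = 8.2084; wedge = 58 − 8.7499 = 49.2501.
The triangle = ½ × 8.2084 × 49.2501 = 202.13.

202.13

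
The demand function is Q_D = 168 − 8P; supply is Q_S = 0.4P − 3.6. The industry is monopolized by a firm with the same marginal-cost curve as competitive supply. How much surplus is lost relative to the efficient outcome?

0.06

In inverse form: demand P = 21 − 0.125Q, supply P = 9 + 2.5Q.
Competitive equilibrium: 21 − 0.125Q = 9 + 2.5Q → Q* = 4.5714, P* = 20.4286.
Marginal revenue: MR = 21 − 0.25Q. Set MR = MC: 21 − 0.25Q = 9 + 2.5Q → Q_m = 4.3636.
Price P_m = 21 − 0.125·4.3636 = 20.4546; MC(Q_m) = 9 + 2.5·4.3636 = 19.909.
Competitive Q* = 4.5714, so ΔQ = 0.2078; wedge = 20.4546 − 19.909 = 0.5456.
DWL = ½ × 0.2078 × 0.5456 = 0.06.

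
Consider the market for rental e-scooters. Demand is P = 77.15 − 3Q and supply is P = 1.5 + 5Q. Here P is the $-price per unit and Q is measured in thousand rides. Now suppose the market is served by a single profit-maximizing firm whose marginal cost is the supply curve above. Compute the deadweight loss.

Competitive equilibrium: 77.15 − 3Q = 1.5 + 5Q → Q* = 9.4563, P* = 48.7813.
Marginal revenue: MR = 77.15 − 6Q. Set MR = MC: 77.15 − 6Q = 1.5 + 5Q → Q_m = 6.8773.
Price P_m = 77.15 − 3·6.8773 = 56.5181; MC(Q_m) = 1.5 + 5·6.8773 = 35.8865.
Competitive Q* = 9.4563, so ΔQ = 2.579; wedge = 56.5181 − 35.8865 = 20.6316.
DWL = ½ × 2.579 × 20.6316 = $26.60 thousand.

$26.60 thousand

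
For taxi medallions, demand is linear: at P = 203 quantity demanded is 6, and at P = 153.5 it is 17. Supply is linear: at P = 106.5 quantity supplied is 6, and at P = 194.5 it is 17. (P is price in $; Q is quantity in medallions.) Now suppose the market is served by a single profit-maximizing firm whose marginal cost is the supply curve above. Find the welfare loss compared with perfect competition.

$82.44

Demand slope = (153.5 − 203)/(17 − 6) = −4.5, so P = 230 − 4.5Q.
Supply slope = (194.5 − 106.5)/(17 − 6) = 8, so P = 58.5 + 8Q.
Competitive equilibrium: 230 − 4.5Q = 58.5 + 8Q → Q* = 13.72, P* = 168.26.
Marginal revenue: MR = 230 − 9Q. Set MR = MC: 230 − 9Q = 58.5 + 8Q → Q_m = 10.0882.
Price P_m = 230 − 4.5·10.0882 = 184.6031; MC(Q_m) = 58.5 + 8·10.0882 = 139.2056.
Competitive Q* = 13.72, so ΔQ = 3.6318; wedge = 184.6031 − 139.2056 = 45.3975.
DWL = ½ × 3.6318 × 45.3975 = $82.44.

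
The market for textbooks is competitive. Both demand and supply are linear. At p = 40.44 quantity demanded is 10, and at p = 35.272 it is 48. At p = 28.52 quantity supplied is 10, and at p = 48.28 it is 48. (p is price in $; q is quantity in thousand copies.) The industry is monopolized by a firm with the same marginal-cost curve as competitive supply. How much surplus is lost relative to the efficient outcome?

$7.68 thousand

Demand slope = (35.272 − 40.44)/(48 − 10) = −0.136, so p = 41.8 − 0.136q.
Supply slope = (48.28 − 28.52)/(48 − 10) = 0.52, so p = 23.32 + 0.52q.
Competitive equilibrium: 41.8 − 0.136q = 23.32 + 0.52q → q* = 28.1707, p* = 37.9688.
Marginal revenue: MR = 41.8 − 0.272q. Set MR = MC: 41.8 − 0.272q = 23.32 + 0.52q → q_m = 23.3333.
Price p_m = 41.8 − 0.136·23.3333 = 38.6267; MC(q_m) = 23.32 + 0.52·23.3333 = 35.4533.
Competitive q* = 28.1707, so Δq = 4.8374; wedge = 38.6267 − 35.4533 = 3.1734.
The triangle = ½ × 4.8374 × 3.1734 = $7.68 thousand.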